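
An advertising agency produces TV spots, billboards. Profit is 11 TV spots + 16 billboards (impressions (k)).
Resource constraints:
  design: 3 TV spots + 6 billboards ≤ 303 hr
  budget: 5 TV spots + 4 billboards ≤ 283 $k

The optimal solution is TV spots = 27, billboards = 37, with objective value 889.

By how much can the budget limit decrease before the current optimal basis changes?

81

Binding constraints: design, budget. The basis is B = [[3,6],[5,4]] with det -18.
Per unit decrease in budget, x* moves by d = (-0.3333, 0.1667).
The basis stays optimal until TV spots reaches 0; allowable decrease = 81 $k.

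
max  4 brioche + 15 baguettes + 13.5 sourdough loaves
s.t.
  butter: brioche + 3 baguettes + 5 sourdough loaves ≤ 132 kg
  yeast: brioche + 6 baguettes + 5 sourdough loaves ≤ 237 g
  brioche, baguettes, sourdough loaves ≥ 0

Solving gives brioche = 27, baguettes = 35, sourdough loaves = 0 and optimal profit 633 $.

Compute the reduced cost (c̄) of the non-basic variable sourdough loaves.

At the optimum: butter uses 132 of 132 (binding); yeast uses 237 of 237 (binding).
The binding rows give the dual system: 1·y_butter + 1·y_yeast = 4 and 3·y_butter + 6·y_yeast = 15.
→ y_butter = 3 and y_yeast = 1.
Reduced cost of sourdough loaves: c₃ − yᵀa₃ = 13.5 − (3·5 + 1·5) = 13.5 − 20 = -6.5.

-6.5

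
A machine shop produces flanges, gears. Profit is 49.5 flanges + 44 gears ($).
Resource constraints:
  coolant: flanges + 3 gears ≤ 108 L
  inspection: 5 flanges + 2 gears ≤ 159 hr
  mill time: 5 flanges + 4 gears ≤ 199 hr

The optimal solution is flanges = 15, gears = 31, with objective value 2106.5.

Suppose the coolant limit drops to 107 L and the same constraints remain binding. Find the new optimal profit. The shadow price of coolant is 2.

2104.5

Δb = -1, so new z* = 2106.5 + (2)·(-1) = 2106.5 − 2 = 2104.5.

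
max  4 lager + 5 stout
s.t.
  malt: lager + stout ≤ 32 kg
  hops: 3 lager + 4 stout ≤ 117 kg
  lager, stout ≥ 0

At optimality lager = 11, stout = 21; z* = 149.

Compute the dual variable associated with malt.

Check each constraint at x*: malt 32/32 (tight); hops 117/117 (tight).
From A_Bᵀ y = c: 1·y_malt + 3·y_hops = 4; 1·y_malt + 4·y_hops = 5.
This yields shadow prices y_malt = 1, y_hops = 1.
Shadow price of malt = 1.

1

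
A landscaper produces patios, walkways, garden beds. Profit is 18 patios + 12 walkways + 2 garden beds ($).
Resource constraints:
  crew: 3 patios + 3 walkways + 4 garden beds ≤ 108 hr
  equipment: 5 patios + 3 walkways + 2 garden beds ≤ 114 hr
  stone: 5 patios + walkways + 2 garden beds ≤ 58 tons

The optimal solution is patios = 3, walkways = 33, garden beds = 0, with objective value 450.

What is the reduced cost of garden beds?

Binding: crew and equipment. Non-binding: stone (10 unused).
Slack constraints have shadow price 0 (complementary slackness).
The binding rows give the dual system: 3·y_crew + 5·y_equipment = 18 and 3·y_crew + 3·y_equipment = 12.
Solving: y_crew = 1, y_equipment = 3.
Reduced cost of garden beds: c₃ − yᵀa₃ = 2 − (1·4 + 3·2) = 2 − 10 = -8.

-8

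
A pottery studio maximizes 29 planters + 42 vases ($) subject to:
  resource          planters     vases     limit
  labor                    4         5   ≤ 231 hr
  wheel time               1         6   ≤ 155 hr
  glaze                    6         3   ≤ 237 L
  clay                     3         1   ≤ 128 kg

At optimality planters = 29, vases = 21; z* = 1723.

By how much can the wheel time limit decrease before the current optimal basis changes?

115.5

Binding constraints: wheel time, glaze. The basis is B = [[1,6],[6,3]] with det -33.
Per unit decrease in wheel time, x* moves by d = (0.0909, -0.1818).
The basis stays optimal until vases reaches 0; allowable decrease = 115.5 hr.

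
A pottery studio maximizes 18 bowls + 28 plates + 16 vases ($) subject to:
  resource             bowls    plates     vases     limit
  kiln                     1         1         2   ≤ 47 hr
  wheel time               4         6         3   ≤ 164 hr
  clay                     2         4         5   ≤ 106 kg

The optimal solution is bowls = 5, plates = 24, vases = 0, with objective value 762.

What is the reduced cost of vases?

-1

Check each constraint at x*: kiln 29/47 (slack 18); wheel time 164/164 (tight); clay 106/106 (tight).
By complementary slackness, y = 0 for the non-binding constraint.
The binding rows give the dual system: 4·y_wheel time + 2·y_clay = 18 and 6·y_wheel time + 4·y_clay = 28.
→ y_wheel time = 4 and y_clay = 1.
Reduced cost of vases: c₃ − yᵀa₃ = 16 − (4·3 + 1·5) = 16 − 17 = -1.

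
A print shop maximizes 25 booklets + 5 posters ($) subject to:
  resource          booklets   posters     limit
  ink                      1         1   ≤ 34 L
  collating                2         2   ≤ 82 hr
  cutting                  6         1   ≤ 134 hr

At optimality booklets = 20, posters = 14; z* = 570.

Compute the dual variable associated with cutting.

Binding: ink and cutting. Non-binding: collating (14 unused).
Since collating is not tight, its dual is 0.
The binding rows give the dual system: 1·y_ink + 6·y_cutting = 25 and 1·y_ink + 1·y_cutting = 5.
This yields shadow prices y_ink = 1, y_cutting = 4.
Shadow price of cutting = 4.

4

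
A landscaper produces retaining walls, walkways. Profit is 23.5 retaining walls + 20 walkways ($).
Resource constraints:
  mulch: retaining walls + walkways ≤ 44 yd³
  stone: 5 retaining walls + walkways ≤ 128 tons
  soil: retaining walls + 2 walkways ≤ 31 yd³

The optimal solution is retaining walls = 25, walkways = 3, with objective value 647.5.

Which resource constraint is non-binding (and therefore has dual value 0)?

mulch: 28/44 (slack 16)
stone: 128/128 (binding)
soil: 31/31 (binding)
By complementary slackness, a constraint with positive slack has shadow price 0 → mulch.

mulch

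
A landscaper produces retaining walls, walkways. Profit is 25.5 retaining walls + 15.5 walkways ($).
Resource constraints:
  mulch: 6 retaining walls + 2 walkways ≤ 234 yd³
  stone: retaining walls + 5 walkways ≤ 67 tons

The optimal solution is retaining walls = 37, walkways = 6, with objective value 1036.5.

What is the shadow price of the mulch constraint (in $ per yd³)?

4

Both mulch and stone are binding at x*.
Dual feasibility on the basic columns requires 6·y_mulch + 1·y_stone = 25.5, 2·y_mulch + 5·y_stone = 15.5.
→ y_mulch = 4 and y_stone = 1.5.
Shadow price of mulch = 4.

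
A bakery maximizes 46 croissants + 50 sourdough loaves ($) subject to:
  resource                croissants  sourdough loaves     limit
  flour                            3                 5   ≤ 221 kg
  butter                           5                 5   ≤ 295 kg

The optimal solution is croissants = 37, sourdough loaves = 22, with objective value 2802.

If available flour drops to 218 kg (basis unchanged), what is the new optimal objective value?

2796

Both flour and butter are binding at x*.
Dual feasibility on the basic columns requires 3·y_flour + 5·y_butter = 46, 5·y_flour + 5·y_butter = 50.
Solving: y_flour = 2, y_butter = 8.
Δz = y_flour·Δb = 2 × (-3) = -6, so new z* = 2802 − 6 = 2796.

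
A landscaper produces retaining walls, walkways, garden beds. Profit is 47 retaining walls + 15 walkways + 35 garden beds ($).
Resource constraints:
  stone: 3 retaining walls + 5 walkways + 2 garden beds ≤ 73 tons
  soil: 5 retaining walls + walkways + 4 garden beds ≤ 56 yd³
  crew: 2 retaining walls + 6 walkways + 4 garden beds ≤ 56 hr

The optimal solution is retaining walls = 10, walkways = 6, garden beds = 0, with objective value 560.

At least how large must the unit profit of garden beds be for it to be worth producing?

Check each constraint at x*: stone 60/73 (slack 13); soil 56/56 (tight); crew 56/56 (tight).
Slack constraints have shadow price 0 (complementary slackness).
Dual feasibility on the basic columns requires 5·y_soil + 2·y_crew = 47, 1·y_soil + 6·y_crew = 15.
This yields shadow prices y_soil = 9, y_crew = 1.
garden beds enters the basis when its profit ≥ yᵀa₃ = 9·4 + 1·4 = 40.

40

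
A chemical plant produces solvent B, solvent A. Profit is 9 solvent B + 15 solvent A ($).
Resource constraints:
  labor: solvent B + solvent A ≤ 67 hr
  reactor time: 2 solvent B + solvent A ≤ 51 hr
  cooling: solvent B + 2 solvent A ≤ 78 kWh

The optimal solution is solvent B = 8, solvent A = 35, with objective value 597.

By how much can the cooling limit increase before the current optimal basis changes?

Binding constraints: reactor time, cooling. The basis is B = [[2,1],[1,2]] with det 3.
Per unit increase in cooling, x* moves by d = (-0.3333, 0.6667).
The basis stays optimal until solvent B reaches 0; allowable increase = 24 kWh.

24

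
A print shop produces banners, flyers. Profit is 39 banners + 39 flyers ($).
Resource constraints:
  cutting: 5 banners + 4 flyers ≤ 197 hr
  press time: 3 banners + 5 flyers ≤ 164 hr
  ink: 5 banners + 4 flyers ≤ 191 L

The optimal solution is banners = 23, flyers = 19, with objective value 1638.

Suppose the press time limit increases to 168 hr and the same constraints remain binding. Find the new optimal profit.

Binding: press time and ink. Non-binding: cutting (6 unused).
By complementary slackness, y = 0 for the non-binding constraint.
The binding rows give the dual system: 3·y_press time + 5·y_ink = 39 and 5·y_press time + 4·y_ink = 39.
→ y_press time = 3 and y_ink = 6.
Δz = y_press time·Δb = 3 × (4) = 12, so new z* = 1638 + 12 = 1650.

1650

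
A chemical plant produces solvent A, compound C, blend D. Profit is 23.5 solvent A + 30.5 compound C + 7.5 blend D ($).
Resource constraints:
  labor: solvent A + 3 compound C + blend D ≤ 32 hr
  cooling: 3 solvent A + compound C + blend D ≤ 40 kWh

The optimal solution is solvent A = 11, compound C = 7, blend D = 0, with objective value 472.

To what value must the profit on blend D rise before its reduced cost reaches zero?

Check each constraint at x*: labor 32/32 (tight); cooling 40/40 (tight).
From A_Bᵀ y = c: 1·y_labor + 3·y_cooling = 23.5; 3·y_labor + 1·y_cooling = 30.5.
→ y_labor = 8.5 and y_cooling = 5.
blend D enters the basis when its profit ≥ yᵀa₃ = 8.5·1 + 5·1 = 13.5.

13.5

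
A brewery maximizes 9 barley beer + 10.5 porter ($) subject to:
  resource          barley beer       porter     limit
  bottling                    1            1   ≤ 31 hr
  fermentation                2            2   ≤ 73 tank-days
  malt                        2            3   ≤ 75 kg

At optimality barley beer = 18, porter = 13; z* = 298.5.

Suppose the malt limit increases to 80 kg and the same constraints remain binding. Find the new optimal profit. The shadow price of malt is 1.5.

306

Δb = 5, so new z* = 298.5 + (1.5)·(5) = 298.5 + 7.5 = 306.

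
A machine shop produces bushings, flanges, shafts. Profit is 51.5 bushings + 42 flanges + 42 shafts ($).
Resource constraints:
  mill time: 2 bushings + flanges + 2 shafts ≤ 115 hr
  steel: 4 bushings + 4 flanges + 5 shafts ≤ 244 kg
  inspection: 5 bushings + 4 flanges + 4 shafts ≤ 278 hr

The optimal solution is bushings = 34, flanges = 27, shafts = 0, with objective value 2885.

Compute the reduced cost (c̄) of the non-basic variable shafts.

Binding: steel and inspection. Non-binding: mill time (20 unused).
Since mill time is not tight, its dual is 0.
From A_Bᵀ y = c: 4·y_steel + 5·y_inspection = 51.5; 4·y_steel + 4·y_inspection = 42.
This yields shadow prices y_steel = 1, y_inspection = 9.5.
Reduced cost of shafts: c₃ − yᵀa₃ = 42 − (1·5 + 9.5·4) = 42 − 43 = -1.

-1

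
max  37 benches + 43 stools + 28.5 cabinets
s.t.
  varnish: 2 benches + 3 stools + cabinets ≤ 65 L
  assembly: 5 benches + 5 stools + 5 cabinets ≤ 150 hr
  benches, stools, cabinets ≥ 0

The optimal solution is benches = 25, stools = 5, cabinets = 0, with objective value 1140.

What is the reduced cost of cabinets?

Both varnish and assembly are binding at x*.
From A_Bᵀ y = c: 2·y_varnish + 5·y_assembly = 37; 3·y_varnish + 5·y_assembly = 43.
→ y_varnish = 6 and y_assembly = 5.
Reduced cost of cabinets: c₃ − yᵀa₃ = 28.5 − (6·1 + 5·5) = 28.5 − 31 = -2.5.

-2.5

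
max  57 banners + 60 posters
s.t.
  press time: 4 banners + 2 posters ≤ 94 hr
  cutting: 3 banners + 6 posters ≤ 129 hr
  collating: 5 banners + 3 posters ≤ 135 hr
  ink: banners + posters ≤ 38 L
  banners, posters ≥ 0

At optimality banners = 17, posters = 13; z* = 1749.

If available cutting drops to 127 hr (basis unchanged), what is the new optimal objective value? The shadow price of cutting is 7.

Δb = -2, so new z* = 1749 + (7)·(-2) = 1749 − 14 = 1735.

1735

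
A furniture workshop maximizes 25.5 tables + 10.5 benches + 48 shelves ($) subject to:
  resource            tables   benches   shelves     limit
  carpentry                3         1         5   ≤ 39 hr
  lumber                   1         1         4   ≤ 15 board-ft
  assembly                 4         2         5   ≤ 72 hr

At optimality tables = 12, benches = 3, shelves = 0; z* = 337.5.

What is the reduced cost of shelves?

Binding: carpentry and lumber. Non-binding: assembly (18 unused).
By complementary slackness, y = 0 for the non-binding constraint.
The binding rows give the dual system: 3·y_carpentry + 1·y_lumber = 25.5 and 1·y_carpentry + 1·y_lumber = 10.5.
→ y_carpentry = 7.5 and y_lumber = 3.
Reduced cost of shelves: c₃ − yᵀa₃ = 48 − (7.5·5 + 3·4) = 48 − 49.5 = -1.5.

-1.5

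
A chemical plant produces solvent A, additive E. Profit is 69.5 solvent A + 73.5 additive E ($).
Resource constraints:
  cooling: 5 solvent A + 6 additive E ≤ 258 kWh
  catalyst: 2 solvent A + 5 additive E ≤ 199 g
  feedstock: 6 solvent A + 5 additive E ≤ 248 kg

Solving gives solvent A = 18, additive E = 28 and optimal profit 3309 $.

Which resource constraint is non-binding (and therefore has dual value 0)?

cooling: 258/258 (binding)
catalyst: 176/199 (slack 23)
feedstock: 248/248 (binding)
By complementary slackness, a constraint with positive slack has shadow price 0 → catalyst.

catalyst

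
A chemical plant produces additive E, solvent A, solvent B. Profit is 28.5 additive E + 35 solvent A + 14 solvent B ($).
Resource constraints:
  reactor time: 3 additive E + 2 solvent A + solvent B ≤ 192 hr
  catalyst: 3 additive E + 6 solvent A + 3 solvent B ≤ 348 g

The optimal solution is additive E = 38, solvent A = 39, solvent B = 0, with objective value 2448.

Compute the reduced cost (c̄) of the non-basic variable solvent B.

Both reactor time and catalyst are binding at x*.
From A_Bᵀ y = c: 3·y_reactor time + 3·y_catalyst = 28.5; 2·y_reactor time + 6·y_catalyst = 35.
→ y_reactor time = 5.5 and y_catalyst = 4.
Reduced cost of solvent B: c₃ − yᵀa₃ = 14 − (5.5·1 + 4·3) = 14 − 17.5 = -3.5.

-3.5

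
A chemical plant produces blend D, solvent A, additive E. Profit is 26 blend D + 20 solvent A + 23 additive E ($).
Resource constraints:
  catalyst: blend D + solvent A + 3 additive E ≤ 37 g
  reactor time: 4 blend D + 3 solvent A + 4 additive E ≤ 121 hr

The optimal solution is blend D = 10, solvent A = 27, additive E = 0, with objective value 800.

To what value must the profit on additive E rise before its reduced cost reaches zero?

Both catalyst and reactor time are binding at x*.
From A_Bᵀ y = c: 1·y_catalyst + 4·y_reactor time = 26; 1·y_catalyst + 3·y_reactor time = 20.
→ y_catalyst = 2 and y_reactor time = 6.
additive E enters the basis when its profit ≥ yᵀa₃ = 2·3 + 6·4 = 30.

30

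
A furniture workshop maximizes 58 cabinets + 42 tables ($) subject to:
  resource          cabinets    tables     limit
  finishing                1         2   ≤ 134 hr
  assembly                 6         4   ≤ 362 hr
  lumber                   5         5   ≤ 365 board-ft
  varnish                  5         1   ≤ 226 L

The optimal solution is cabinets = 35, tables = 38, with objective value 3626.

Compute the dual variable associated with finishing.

Binding: assembly and lumber. Non-binding: finishing (23 unused), varnish (13 unused).
Slack constraints have shadow price 0 (complementary slackness).
The binding rows give the dual system: 6·y_assembly + 5·y_lumber = 58 and 4·y_assembly + 5·y_lumber = 42.
This yields shadow prices y_assembly = 8, y_lumber = 2.
Shadow price of finishing = 0.

0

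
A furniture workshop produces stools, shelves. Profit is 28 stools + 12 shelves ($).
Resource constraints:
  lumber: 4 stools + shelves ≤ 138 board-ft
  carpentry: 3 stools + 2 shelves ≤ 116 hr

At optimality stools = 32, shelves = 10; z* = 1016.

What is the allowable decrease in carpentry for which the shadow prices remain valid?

12.5

Binding constraints: lumber, carpentry. The basis is B = [[4,1],[3,2]] with det 5.
Per unit decrease in carpentry, x* moves by d = (0.2, -0.8).
The basis stays optimal until shelves reaches 0; allowable decrease = 12.5 hr.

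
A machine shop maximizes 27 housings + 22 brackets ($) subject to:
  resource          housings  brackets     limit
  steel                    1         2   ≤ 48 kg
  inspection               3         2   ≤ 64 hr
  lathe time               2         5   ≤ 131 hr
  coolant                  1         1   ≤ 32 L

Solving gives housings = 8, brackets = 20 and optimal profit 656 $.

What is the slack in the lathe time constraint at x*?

15

lathe time used = 2·8 + 5·20 = 116; slack = 131 − 116 = 15.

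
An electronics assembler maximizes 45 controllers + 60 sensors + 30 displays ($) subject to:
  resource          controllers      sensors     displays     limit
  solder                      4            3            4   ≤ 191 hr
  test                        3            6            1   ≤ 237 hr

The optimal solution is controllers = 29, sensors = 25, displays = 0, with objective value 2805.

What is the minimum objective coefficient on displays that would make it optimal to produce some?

At the optimum: solder uses 191 of 191 (binding); test uses 237 of 237 (binding).
The binding rows give the dual system: 4·y_solder + 3·y_test = 45 and 3·y_solder + 6·y_test = 60.
This yields shadow prices y_solder = 6, y_test = 7.
displays enters the basis when its profit ≥ yᵀa₃ = 6·4 + 7·1 = 31.

31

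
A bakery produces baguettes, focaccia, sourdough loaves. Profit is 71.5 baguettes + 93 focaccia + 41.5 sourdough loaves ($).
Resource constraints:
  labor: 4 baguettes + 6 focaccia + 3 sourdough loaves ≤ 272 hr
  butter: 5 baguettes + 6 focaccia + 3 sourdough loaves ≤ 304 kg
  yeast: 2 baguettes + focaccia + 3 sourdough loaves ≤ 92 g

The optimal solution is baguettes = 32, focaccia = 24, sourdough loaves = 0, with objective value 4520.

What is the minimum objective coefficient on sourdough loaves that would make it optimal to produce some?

Binding: labor and butter. Non-binding: yeast (4 unused).
By complementary slackness, y = 0 for the non-binding constraint.
From A_Bᵀ y = c: 4·y_labor + 5·y_butter = 71.5; 6·y_labor + 6·y_butter = 93.
Solving: y_labor = 6, y_butter = 9.5.
sourdough loaves enters the basis when its profit ≥ yᵀa₃ = 6·3 + 9.5·3 = 46.5.

46.5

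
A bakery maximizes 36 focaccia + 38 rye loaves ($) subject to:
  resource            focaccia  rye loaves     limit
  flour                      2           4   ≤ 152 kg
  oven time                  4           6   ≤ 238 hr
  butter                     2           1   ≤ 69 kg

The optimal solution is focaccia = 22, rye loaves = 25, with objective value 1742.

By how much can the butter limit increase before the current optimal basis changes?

50

Binding constraints: oven time, butter. The basis is B = [[4,6],[2,1]] with det -8.
Per unit increase in butter, x* moves by d = (0.75, -0.5).
The basis stays optimal until rye loaves reaches 0; allowable increase = 50 kg.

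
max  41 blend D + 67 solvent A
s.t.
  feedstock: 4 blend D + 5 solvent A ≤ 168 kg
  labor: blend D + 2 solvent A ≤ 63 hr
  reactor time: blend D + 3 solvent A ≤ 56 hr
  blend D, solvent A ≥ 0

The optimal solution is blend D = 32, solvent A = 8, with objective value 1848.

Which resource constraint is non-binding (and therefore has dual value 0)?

labor

feedstock: 168/168 (binding)
labor: 48/63 (slack 15)
reactor time: 56/56 (binding)
By complementary slackness, a constraint with positive slack has shadow price 0 → labor.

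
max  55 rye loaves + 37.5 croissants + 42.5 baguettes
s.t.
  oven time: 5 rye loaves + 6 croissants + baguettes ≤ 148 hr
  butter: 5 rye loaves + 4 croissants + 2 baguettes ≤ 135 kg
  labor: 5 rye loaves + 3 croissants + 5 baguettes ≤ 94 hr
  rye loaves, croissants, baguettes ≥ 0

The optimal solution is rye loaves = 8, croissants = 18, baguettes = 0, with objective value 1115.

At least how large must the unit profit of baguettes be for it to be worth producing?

Binding: oven time and labor. Non-binding: butter (23 unused).
Slack constraints have shadow price 0 (complementary slackness).
Dual feasibility on the basic columns requires 5·y_oven time + 5·y_labor = 55, 6·y_oven time + 3·y_labor = 37.5.
Solving: y_oven time = 1.5, y_labor = 9.5.
baguettes enters the basis when its profit ≥ yᵀa₃ = 1.5·1 + 9.5·5 = 49.

49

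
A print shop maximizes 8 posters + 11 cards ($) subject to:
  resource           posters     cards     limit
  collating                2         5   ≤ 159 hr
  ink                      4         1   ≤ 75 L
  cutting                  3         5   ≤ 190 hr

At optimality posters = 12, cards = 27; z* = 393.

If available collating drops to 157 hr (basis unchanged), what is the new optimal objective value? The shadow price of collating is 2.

389

Δb = -2, so new z* = 393 + (2)·(-2) = 393 − 4 = 389.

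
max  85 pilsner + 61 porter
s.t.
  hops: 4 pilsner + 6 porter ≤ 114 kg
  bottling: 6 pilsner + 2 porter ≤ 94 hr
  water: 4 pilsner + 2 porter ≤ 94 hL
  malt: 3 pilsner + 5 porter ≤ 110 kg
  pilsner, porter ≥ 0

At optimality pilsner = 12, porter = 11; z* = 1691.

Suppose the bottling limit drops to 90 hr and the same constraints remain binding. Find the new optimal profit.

1653

Check each constraint at x*: hops 114/114 (tight); bottling 94/94 (tight); water 70/94 (slack 24); malt 91/110 (slack 19).
Slack constraints have shadow price 0 (complementary slackness).
Dual feasibility on the basic columns requires 4·y_hops + 6·y_bottling = 85, 6·y_hops + 2·y_bottling = 61.
Solving: y_hops = 7, y_bottling = 9.5.
Δz = y_bottling·Δb = 9.5 × (-4) = -38, so new z* = 1691 − 38 = 1653.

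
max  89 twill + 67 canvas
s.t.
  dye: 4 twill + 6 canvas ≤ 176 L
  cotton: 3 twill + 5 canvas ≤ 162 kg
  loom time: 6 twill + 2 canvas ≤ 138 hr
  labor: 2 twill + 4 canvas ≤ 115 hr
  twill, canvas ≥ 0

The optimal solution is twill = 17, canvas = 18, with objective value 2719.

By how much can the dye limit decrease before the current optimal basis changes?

Binding constraints: dye, loom time. The basis is B = [[4,6],[6,2]] with det -28.
Per unit decrease in dye, x* moves by d = (0.0714, -0.2143).
The basis stays optimal until canvas reaches 0; allowable decrease = 84 L.

84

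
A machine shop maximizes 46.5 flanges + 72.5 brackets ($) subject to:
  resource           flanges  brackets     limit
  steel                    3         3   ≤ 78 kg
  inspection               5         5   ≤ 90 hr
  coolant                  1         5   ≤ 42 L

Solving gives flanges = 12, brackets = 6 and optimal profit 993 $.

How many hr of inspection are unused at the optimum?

inspection used = 5·12 + 5·6 = 90; slack = 90 − 90 = 0.

0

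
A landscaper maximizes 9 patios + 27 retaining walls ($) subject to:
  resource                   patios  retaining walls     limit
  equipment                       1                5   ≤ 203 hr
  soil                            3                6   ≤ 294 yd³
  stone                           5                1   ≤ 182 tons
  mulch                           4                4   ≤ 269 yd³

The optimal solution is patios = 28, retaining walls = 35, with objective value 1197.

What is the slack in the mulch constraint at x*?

17

mulch used = 4·28 + 4·35 = 252; slack = 269 − 252 = 17.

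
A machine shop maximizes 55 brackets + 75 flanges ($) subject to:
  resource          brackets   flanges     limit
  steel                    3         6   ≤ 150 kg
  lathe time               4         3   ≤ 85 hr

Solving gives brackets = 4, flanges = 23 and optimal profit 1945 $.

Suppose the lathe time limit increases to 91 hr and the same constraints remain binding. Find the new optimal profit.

1987

At the optimum: steel uses 150 of 150 (binding); lathe time uses 85 of 85 (binding).
From A_Bᵀ y = c: 3·y_steel + 4·y_lathe time = 55; 6·y_steel + 3·y_lathe time = 75.
This yields shadow prices y_steel = 9, y_lathe time = 7.
Δz = y_lathe time·Δb = 7 × (6) = 42, so new z* = 1945 + 42 = 1987.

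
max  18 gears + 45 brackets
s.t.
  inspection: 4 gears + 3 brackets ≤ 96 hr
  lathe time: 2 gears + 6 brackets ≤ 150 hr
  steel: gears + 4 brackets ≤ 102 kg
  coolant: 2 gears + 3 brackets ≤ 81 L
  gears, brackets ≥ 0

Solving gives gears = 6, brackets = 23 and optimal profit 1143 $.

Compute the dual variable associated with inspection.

0

Binding: lathe time and coolant. Non-binding: inspection (3 unused), steel (4 unused).
Slack constraints have shadow price 0 (complementary slackness).
The binding rows give the dual system: 2·y_lathe time + 2·y_coolant = 18 and 6·y_lathe time + 3·y_coolant = 45.
This yields shadow prices y_lathe time = 6, y_coolant = 3.
Shadow price of inspection = 0.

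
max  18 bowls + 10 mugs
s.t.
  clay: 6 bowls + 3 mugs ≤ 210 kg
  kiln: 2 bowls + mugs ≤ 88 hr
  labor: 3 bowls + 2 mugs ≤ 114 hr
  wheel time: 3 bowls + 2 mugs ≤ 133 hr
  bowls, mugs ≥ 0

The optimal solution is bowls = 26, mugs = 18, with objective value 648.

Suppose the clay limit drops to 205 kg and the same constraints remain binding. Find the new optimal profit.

Check each constraint at x*: clay 210/210 (tight); kiln 70/88 (slack 18); labor 114/114 (tight); wheel time 114/133 (slack 19).
Slack constraints have shadow price 0 (complementary slackness).
From A_Bᵀ y = c: 6·y_clay + 3·y_labor = 18; 3·y_clay + 2·y_labor = 10.
Solving: y_clay = 2, y_labor = 2.
Δz = y_clay·Δb = 2 × (-5) = -10, so new z* = 648 − 10 = 638.

638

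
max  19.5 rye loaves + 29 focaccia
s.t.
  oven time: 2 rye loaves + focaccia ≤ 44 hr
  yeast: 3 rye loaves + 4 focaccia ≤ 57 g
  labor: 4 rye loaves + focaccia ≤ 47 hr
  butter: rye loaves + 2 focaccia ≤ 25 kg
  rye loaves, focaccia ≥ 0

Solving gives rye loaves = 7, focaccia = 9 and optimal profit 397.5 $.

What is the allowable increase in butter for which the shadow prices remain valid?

Binding constraints: yeast, butter. The basis is B = [[3,4],[1,2]] with det 2.
Per unit increase in butter, x* moves by d = (-2, 1.5).
The basis stays optimal until rye loaves reaches 0; allowable increase = 3.5 kg.

3.5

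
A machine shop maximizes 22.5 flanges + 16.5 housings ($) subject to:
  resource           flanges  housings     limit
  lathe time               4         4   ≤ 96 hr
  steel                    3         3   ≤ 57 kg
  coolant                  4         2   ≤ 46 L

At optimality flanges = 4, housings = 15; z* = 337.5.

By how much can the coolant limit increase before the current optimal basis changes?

Binding constraints: steel, coolant. The basis is B = [[3,3],[4,2]] with det -6.
Per unit increase in coolant, x* moves by d = (0.5, -0.5).
The basis stays optimal until housings reaches 0; allowable increase = 30 L.

30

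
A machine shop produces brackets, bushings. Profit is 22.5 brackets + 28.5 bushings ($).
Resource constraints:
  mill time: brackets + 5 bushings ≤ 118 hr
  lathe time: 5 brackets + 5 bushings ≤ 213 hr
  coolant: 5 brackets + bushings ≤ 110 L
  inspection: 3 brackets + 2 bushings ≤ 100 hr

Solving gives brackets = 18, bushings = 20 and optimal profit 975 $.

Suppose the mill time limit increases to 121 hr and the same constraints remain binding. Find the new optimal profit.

Binding: mill time and coolant. Non-binding: lathe time (23 unused), inspection (6 unused).
Since lathe time, inspection are not tight, their duals are 0.
Dual feasibility on the basic columns requires 1·y_mill time + 5·y_coolant = 22.5, 5·y_mill time + 1·y_coolant = 28.5.
This yields shadow prices y_mill time = 5, y_coolant = 3.5.
Δz = y_mill time·Δb = 5 × (3) = 15, so new z* = 975 + 15 = 990.

990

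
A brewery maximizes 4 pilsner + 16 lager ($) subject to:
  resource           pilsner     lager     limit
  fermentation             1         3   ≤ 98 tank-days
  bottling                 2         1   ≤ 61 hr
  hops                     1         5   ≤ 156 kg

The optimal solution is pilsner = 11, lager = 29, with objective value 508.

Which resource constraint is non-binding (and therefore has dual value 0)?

fermentation: 98/98 (binding)
bottling: 51/61 (slack 10)
hops: 156/156 (binding)
By complementary slackness, a constraint with positive slack has shadow price 0 → bottling.

bottling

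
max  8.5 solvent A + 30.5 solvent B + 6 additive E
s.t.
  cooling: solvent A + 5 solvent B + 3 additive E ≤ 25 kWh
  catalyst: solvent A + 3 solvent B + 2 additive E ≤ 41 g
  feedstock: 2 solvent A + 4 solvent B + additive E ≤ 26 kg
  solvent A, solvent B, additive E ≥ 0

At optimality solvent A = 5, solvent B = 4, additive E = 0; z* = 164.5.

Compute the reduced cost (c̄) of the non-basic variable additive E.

-9.5

Check each constraint at x*: cooling 25/25 (tight); catalyst 17/41 (slack 24); feedstock 26/26 (tight).
By complementary slackness, y = 0 for the non-binding constraint.
From A_Bᵀ y = c: 1·y_cooling + 2·y_feedstock = 8.5; 5·y_cooling + 4·y_feedstock = 30.5.
→ y_cooling = 4.5 and y_feedstock = 2.
Reduced cost of additive E: c₃ − yᵀa₃ = 6 − (4.5·3 + 2·1) = 6 − 15.5 = -9.5.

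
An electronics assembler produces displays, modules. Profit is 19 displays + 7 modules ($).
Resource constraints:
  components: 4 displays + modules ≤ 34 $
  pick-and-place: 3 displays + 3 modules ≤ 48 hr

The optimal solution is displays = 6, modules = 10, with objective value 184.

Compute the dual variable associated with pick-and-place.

1

Check each constraint at x*: components 34/34 (tight); pick-and-place 48/48 (tight).
Dual feasibility on the basic columns requires 4·y_components + 3·y_pick-and-place = 19, 1·y_components + 3·y_pick-and-place = 7.
This yields shadow prices y_components = 4, y_pick-and-place = 1.
Shadow price of pick-and-place = 1.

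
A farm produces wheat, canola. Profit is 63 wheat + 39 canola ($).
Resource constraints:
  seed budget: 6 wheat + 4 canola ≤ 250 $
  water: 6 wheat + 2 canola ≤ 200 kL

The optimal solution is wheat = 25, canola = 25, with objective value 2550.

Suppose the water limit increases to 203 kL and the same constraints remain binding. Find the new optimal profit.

At the optimum: seed budget uses 250 of 250 (binding); water uses 200 of 200 (binding).
Dual feasibility on the basic columns requires 6·y_seed budget + 6·y_water = 63, 4·y_seed budget + 2·y_water = 39.
Solving: y_seed budget = 9, y_water = 1.5.
Δz = y_water·Δb = 1.5 × (3) = 4.5, so new z* = 2550 + 4.5 = 2554.5.

2554.5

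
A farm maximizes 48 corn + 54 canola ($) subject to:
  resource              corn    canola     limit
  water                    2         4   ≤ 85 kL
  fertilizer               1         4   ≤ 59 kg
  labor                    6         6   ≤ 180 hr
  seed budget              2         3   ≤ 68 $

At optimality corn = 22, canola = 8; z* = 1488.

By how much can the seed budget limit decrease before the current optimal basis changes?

8

Binding constraints: labor, seed budget. The basis is B = [[6,6],[2,3]] with det 6.
Per unit decrease in seed budget, x* moves by d = (1, -1).
The basis stays optimal until canola reaches 0; allowable decrease = 8 $.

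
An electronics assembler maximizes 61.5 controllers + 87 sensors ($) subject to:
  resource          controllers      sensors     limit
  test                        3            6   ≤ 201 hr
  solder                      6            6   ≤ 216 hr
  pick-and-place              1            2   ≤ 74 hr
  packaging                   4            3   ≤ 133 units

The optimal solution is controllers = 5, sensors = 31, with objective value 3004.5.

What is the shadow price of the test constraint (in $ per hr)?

Binding: test and solder. Non-binding: pick-and-place (7 unused), packaging (20 unused).
By complementary slackness, y = 0 for the non-binding constraints.
From A_Bᵀ y = c: 3·y_test + 6·y_solder = 61.5; 6·y_test + 6·y_solder = 87.
Solving: y_test = 8.5, y_solder = 6.
Shadow price of test = 8.5.

8.5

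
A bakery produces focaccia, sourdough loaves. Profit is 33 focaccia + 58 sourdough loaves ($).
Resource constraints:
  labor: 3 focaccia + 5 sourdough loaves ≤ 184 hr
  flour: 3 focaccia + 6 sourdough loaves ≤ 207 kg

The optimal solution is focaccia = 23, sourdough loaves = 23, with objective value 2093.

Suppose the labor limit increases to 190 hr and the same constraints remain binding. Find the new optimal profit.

Check each constraint at x*: labor 184/184 (tight); flour 207/207 (tight).
The binding rows give the dual system: 3·y_labor + 3·y_flour = 33 and 5·y_labor + 6·y_flour = 58.
Solving: y_labor = 8, y_flour = 3.
Δz = y_labor·Δb = 8 × (6) = 48, so new z* = 2093 + 48 = 2141.

2141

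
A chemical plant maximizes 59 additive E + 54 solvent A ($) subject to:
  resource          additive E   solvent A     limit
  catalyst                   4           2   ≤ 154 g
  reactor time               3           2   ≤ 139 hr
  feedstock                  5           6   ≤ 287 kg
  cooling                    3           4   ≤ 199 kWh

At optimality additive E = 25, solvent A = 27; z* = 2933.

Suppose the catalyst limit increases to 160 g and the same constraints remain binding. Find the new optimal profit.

At the optimum: catalyst uses 154 of 154 (binding); reactor time uses 129 of 139 (slack = 10); feedstock uses 287 of 287 (binding); cooling uses 183 of 199 (slack = 16).
Slack constraints have shadow price 0 (complementary slackness).
The binding rows give the dual system: 4·y_catalyst + 5·y_feedstock = 59 and 2·y_catalyst + 6·y_feedstock = 54.
Solving: y_catalyst = 6, y_feedstock = 7.
Δz = y_catalyst·Δb = 6 × (6) = 36, so new z* = 2933 + 36 = 2969.

2969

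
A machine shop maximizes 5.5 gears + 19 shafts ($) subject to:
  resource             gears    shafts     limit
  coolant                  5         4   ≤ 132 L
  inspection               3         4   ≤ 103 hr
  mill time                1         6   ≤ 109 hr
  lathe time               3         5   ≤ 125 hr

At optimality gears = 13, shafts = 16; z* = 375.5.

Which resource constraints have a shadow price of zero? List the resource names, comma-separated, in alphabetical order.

coolant, lathe time

coolant: 129/132 (slack 3)
inspection: 103/103 (binding)
mill time: 109/109 (binding)
lathe time: 119/125 (slack 6)
By complementary slackness, a constraint with positive slack has shadow price 0 → coolant, lathe time.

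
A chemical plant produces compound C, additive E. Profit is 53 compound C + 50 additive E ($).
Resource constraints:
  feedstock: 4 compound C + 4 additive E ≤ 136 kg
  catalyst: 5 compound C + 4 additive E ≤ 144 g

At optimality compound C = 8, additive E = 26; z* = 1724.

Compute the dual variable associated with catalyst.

3

Check each constraint at x*: feedstock 136/136 (tight); catalyst 144/144 (tight).
Dual feasibility on the basic columns requires 4·y_feedstock + 5·y_catalyst = 53, 4·y_feedstock + 4·y_catalyst = 50.
This yields shadow prices y_feedstock = 9.5, y_catalyst = 3.
Shadow price of catalyst = 3.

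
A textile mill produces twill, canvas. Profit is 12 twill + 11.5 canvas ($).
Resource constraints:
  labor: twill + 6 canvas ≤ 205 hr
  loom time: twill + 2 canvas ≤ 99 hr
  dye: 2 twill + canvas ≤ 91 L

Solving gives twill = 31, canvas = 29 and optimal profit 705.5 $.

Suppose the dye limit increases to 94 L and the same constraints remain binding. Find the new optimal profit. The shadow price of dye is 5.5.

Δb = 3, so new z* = 705.5 + (5.5)·(3) = 705.5 + 16.5 = 722.

722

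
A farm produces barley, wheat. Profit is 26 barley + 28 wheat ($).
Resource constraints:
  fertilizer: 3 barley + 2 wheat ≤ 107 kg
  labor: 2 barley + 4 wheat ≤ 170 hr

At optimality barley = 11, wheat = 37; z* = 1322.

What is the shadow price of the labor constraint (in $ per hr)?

4

At the optimum: fertilizer uses 107 of 107 (binding); labor uses 170 of 170 (binding).
The binding rows give the dual system: 3·y_fertilizer + 2·y_labor = 26 and 2·y_fertilizer + 4·y_labor = 28.
→ y_fertilizer = 6 and y_labor = 4.
Shadow price of labor = 4.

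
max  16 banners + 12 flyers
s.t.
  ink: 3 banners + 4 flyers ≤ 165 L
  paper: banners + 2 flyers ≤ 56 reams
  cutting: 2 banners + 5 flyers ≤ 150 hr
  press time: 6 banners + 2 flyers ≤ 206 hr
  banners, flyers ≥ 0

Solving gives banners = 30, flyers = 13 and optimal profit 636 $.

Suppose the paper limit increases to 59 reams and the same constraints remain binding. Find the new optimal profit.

648

Check each constraint at x*: ink 142/165 (slack 23); paper 56/56 (tight); cutting 125/150 (slack 25); press time 206/206 (tight).
By complementary slackness, y = 0 for the non-binding constraints.
The binding rows give the dual system: 1·y_paper + 6·y_press time = 16 and 2·y_paper + 2·y_press time = 12.
This yields shadow prices y_paper = 4, y_press time = 2.
Δz = y_paper·Δb = 4 × (3) = 12, so new z* = 636 + 12 = 648.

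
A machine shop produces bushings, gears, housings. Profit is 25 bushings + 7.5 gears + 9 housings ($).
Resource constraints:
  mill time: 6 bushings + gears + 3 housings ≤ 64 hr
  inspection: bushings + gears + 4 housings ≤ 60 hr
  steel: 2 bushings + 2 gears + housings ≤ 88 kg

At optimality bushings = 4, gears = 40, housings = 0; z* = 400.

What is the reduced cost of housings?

-3.5

At the optimum: mill time uses 64 of 64 (binding); inspection uses 44 of 60 (slack = 16); steel uses 88 of 88 (binding).
By complementary slackness, y = 0 for the non-binding constraint.
The binding rows give the dual system: 6·y_mill time + 2·y_steel = 25 and 1·y_mill time + 2·y_steel = 7.5.
This yields shadow prices y_mill time = 3.5, y_steel = 2.
Reduced cost of housings: c₃ − yᵀa₃ = 9 − (3.5·3 + 2·1) = 9 − 12.5 = -3.5.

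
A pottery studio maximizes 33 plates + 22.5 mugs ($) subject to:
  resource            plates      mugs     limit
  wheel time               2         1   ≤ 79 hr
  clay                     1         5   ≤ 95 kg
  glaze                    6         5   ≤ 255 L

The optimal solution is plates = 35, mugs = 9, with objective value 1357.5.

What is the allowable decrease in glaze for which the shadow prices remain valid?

Binding constraints: wheel time, glaze. The basis is B = [[2,1],[6,5]] with det 4.
Per unit decrease in glaze, x* moves by d = (0.25, -0.5).
The basis stays optimal until mugs reaches 0; allowable decrease = 18 L.

18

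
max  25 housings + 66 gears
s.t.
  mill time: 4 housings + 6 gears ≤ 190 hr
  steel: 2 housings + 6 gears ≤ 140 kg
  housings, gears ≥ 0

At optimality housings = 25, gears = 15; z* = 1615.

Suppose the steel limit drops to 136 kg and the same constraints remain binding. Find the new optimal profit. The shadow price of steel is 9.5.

1577

Δb = -4, so new z* = 1615 + (9.5)·(-4) = 1615 − 38 = 1577.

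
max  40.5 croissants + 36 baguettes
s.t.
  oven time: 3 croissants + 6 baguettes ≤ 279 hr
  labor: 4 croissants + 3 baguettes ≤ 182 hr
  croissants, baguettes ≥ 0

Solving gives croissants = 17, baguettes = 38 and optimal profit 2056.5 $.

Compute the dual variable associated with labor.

Both oven time and labor are binding at x*.
The binding rows give the dual system: 3·y_oven time + 4·y_labor = 40.5 and 6·y_oven time + 3·y_labor = 36.
Solving: y_oven time = 1.5, y_labor = 9.
Shadow price of labor = 9.

9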